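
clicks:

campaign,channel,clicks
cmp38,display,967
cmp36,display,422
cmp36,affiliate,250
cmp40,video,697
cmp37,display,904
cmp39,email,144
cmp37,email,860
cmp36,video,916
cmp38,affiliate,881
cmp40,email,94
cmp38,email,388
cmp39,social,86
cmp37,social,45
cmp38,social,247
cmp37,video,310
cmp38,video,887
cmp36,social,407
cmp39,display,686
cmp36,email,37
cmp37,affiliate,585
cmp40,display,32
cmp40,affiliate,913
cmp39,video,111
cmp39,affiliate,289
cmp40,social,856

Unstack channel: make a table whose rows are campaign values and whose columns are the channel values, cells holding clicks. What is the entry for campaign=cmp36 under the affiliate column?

Wide layout: rows indexed by campaign, columns are the 5 distinct channel values (display, affiliate, video, email, social).
Cell (campaign=cmp36, channel=affiliate) draws from the long row where campaign=cmp36 and channel=affiliate, which has clicks=250.

250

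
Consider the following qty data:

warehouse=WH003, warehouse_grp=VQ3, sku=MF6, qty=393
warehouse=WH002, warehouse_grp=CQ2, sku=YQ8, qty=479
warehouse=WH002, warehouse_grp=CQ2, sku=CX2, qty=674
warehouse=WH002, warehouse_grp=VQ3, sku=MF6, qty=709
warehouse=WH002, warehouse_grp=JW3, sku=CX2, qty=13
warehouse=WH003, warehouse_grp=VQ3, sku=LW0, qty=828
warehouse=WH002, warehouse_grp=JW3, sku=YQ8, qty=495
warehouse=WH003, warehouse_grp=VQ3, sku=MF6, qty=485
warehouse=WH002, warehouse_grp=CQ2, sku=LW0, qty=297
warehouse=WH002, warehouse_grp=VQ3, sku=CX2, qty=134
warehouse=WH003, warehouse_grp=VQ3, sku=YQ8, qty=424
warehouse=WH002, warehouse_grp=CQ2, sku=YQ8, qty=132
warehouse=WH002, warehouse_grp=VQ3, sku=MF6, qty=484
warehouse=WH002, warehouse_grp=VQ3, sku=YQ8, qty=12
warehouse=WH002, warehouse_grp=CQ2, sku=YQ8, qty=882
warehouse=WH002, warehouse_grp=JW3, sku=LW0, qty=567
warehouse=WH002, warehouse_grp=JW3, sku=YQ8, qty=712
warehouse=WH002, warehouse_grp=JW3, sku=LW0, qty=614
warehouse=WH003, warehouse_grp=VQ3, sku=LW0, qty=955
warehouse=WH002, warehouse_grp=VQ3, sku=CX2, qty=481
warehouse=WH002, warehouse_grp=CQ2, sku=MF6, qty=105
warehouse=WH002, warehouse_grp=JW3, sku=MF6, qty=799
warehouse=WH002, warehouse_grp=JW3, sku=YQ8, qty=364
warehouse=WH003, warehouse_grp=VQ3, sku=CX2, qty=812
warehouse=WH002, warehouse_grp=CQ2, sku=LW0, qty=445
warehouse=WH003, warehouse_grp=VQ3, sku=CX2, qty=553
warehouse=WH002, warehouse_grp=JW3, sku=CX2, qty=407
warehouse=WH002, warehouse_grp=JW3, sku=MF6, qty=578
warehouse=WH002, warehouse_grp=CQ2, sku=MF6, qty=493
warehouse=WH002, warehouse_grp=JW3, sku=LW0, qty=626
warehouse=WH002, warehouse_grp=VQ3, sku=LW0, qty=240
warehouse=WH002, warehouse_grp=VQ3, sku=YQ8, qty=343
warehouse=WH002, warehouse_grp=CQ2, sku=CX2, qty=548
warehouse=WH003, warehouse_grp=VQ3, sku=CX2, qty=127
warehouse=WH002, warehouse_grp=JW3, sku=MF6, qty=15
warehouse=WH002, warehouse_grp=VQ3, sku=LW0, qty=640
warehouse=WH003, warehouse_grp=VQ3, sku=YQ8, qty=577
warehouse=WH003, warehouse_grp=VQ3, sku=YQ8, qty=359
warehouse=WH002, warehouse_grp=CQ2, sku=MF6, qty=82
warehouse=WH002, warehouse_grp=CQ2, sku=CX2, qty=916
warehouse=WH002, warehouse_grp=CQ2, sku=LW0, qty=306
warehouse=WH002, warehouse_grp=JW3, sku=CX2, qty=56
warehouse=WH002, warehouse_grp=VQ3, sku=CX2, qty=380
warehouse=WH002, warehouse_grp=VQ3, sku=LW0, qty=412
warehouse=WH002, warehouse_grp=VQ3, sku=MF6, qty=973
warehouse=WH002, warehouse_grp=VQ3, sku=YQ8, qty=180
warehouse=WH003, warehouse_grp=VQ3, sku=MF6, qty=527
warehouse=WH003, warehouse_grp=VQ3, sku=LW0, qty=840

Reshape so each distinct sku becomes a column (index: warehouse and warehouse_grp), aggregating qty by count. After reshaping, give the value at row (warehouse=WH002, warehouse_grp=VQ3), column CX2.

Rows with warehouse=WH002, warehouse_grp=VQ3 and sku=CX2: qty values are 134, 481, 380.
3 rows match — count = 3.

3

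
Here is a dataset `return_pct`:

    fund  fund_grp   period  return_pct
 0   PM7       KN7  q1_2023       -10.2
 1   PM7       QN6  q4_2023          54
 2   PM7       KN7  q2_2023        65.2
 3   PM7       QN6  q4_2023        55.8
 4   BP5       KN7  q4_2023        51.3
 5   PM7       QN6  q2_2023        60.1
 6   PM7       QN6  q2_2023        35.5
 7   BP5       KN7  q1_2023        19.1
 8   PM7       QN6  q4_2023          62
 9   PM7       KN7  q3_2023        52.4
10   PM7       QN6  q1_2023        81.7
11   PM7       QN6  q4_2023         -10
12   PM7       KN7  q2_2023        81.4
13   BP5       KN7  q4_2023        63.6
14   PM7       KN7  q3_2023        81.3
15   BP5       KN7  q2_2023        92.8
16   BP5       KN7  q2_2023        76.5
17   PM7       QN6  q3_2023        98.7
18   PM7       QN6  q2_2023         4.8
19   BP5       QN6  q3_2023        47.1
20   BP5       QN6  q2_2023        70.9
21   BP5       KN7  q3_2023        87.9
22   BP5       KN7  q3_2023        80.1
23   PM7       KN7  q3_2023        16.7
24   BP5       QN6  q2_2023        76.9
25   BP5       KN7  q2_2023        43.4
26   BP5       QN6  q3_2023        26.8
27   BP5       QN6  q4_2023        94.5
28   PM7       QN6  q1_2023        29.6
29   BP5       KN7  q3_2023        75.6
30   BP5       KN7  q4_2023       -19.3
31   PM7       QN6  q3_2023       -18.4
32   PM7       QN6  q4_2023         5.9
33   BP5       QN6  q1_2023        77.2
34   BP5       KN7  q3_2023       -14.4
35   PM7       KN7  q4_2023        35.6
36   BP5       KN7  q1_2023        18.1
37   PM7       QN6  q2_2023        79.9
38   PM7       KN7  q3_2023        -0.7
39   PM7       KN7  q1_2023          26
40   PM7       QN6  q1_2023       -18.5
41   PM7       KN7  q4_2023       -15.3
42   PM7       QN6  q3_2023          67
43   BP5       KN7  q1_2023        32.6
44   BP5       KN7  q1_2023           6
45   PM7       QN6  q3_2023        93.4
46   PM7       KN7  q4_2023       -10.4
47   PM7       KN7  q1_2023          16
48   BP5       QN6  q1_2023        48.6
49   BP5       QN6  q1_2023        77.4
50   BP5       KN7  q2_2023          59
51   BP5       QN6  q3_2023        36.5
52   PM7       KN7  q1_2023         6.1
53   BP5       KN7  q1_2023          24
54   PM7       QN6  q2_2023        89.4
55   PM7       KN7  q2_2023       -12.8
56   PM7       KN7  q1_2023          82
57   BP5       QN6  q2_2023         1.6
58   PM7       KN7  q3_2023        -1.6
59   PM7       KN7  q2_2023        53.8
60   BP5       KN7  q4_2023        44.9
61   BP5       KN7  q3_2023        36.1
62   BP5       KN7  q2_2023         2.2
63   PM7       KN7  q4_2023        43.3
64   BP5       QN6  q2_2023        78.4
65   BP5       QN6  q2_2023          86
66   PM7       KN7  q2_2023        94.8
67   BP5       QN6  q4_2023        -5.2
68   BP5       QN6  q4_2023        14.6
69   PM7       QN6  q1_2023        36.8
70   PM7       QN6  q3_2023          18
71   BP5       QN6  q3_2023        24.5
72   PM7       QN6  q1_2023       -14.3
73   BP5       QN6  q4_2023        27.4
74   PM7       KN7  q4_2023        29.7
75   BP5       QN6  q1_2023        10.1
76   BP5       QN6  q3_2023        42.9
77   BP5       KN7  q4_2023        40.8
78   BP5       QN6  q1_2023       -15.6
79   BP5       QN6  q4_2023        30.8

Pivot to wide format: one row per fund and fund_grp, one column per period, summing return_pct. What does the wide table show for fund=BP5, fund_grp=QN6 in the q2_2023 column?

Rows with fund=BP5, fund_grp=QN6 and period=q2_2023: return_pct values are 70.9, 76.9, 1.6, 78.4, 86.
70.9 + 76.9 + 1.6 + 78.4 + 86 = 313.8.

313.8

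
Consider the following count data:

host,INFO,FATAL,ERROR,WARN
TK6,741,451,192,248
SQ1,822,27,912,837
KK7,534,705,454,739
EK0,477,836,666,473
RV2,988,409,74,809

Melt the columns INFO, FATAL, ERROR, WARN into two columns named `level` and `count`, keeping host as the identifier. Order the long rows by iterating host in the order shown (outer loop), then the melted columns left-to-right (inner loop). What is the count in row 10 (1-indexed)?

705

20 rows total (5 × 4). Row 10: index ⌊(10-1)/4⌋ = 2 into host → KK7; (10-1) mod 4 = 1 into the melted columns → FATAL.
So row 10 is (KK7, FATAL, 705); count = 705.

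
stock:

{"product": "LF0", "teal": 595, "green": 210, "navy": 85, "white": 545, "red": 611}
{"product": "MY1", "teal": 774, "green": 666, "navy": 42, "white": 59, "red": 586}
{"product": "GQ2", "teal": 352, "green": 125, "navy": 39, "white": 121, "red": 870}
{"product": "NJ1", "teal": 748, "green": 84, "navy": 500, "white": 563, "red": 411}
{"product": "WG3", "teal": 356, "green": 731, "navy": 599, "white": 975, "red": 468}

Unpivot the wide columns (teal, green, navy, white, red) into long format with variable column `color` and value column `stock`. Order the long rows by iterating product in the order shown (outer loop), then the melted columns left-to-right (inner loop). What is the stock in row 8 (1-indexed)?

42

25 rows total (5 × 5). Row 8: index ⌊(8-1)/5⌋ = 1 into product → MY1; (8-1) mod 5 = 2 into the melted columns → navy.
So row 8 is (MY1, navy, 42); stock = 42.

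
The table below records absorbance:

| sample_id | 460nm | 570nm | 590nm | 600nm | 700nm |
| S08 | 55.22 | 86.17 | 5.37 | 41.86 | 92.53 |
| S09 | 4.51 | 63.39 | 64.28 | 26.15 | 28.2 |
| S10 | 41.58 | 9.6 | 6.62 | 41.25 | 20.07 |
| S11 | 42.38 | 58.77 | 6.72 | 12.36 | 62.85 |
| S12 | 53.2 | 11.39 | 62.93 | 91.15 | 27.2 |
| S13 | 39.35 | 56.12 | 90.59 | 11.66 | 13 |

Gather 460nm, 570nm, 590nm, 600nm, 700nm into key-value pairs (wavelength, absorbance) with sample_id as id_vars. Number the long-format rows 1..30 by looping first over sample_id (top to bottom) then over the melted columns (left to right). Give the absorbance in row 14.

30 rows total (6 × 5). Row 14: index ⌊(14-1)/5⌋ = 2 into sample_id → S10; (14-1) mod 5 = 3 into the melted columns → 600nm.
So row 14 is (S10, 600nm, 41.25); absorbance = 41.25.

41.25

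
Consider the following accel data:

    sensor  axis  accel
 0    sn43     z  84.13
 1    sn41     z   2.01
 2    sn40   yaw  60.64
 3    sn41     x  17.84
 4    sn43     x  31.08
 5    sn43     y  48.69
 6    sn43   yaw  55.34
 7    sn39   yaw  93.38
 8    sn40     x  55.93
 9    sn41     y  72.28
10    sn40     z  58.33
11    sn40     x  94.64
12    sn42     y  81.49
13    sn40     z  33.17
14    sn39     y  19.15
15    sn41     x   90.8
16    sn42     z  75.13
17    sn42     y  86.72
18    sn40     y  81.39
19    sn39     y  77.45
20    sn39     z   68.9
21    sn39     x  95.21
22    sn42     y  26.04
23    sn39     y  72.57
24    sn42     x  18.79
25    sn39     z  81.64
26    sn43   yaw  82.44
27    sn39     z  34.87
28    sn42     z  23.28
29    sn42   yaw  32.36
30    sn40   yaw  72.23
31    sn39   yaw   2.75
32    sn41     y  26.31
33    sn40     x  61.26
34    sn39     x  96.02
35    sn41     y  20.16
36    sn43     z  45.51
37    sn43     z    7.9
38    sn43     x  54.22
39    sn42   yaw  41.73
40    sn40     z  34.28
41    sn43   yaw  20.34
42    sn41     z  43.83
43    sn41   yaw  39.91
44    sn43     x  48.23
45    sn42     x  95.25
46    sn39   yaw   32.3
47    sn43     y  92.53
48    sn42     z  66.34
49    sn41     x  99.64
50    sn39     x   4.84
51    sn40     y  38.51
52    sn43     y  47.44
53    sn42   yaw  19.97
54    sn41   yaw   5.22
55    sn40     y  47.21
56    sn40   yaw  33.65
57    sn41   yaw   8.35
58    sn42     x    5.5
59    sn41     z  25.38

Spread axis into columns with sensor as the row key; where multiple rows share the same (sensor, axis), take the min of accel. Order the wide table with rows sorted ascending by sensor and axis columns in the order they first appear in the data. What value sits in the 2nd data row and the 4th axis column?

38.51

With rows sorted ascending by sensor, row 2 is sensor=sn40. axis columns in first-appearance order: z, yaw, x, y; column 4 is y.
Long rows with sensor=sn40, axis=y: min(81.39, 38.51, 47.21) = 38.51.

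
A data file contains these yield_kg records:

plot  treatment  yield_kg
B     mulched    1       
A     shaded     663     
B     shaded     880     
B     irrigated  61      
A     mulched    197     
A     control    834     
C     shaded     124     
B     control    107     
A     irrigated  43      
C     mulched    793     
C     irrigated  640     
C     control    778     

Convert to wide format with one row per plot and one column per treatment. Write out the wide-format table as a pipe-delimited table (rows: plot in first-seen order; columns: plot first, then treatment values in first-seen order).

| plot | mulched | shaded | irrigated | control |
| B | 1 | 880 | 61 | 107 |
| A | 197 | 663 | 43 | 834 |
| C | 793 | 124 | 640 | 778 |

Columns: plot plus the 4 distinct treatment values (mulched, shaded, irrigated, control).
For example, row B column mulched takes yield_kg=1 from the long row (B, mulched).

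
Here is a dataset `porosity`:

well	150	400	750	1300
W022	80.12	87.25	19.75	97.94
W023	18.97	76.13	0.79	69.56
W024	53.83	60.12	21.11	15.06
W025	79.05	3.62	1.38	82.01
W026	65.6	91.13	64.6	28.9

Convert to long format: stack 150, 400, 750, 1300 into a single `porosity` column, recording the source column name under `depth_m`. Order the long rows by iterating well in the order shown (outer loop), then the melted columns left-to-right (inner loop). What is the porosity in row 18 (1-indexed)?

91.13

20 rows total (5 × 4). Row 18: index ⌊(18-1)/4⌋ = 4 into well → W026; (18-1) mod 4 = 1 into the melted columns → 400.
So row 18 is (W026, 400, 91.13); porosity = 91.13.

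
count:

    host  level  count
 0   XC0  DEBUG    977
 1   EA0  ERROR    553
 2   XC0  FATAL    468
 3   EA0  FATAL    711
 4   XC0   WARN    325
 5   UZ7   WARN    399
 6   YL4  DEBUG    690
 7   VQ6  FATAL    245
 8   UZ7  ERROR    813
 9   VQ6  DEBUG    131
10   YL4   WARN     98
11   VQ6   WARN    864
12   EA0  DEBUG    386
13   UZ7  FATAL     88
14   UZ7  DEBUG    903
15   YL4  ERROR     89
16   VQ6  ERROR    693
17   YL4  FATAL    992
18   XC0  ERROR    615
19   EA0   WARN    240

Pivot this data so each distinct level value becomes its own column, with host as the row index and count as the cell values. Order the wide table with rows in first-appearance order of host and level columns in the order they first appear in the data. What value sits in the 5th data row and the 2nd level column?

693

With rows in first-appearance order of host, row 5 is host=VQ6. level columns in first-appearance order: DEBUG, ERROR, FATAL, WARN; column 2 is ERROR.
Long rows with host=VQ6, level=ERROR: count = 693.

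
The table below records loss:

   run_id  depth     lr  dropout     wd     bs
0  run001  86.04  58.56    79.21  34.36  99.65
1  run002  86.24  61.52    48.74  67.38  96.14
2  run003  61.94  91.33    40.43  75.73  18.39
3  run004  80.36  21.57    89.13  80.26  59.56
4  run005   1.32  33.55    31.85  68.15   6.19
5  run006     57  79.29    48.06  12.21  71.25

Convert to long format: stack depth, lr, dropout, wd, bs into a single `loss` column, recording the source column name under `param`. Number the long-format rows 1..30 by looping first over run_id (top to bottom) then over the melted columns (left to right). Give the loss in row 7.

30 rows total (6 × 5). Row 7: index ⌊(7-1)/5⌋ = 1 into run_id → run002; (7-1) mod 5 = 1 into the melted columns → lr.
So row 7 is (run002, lr, 61.52); loss = 61.52.

61.52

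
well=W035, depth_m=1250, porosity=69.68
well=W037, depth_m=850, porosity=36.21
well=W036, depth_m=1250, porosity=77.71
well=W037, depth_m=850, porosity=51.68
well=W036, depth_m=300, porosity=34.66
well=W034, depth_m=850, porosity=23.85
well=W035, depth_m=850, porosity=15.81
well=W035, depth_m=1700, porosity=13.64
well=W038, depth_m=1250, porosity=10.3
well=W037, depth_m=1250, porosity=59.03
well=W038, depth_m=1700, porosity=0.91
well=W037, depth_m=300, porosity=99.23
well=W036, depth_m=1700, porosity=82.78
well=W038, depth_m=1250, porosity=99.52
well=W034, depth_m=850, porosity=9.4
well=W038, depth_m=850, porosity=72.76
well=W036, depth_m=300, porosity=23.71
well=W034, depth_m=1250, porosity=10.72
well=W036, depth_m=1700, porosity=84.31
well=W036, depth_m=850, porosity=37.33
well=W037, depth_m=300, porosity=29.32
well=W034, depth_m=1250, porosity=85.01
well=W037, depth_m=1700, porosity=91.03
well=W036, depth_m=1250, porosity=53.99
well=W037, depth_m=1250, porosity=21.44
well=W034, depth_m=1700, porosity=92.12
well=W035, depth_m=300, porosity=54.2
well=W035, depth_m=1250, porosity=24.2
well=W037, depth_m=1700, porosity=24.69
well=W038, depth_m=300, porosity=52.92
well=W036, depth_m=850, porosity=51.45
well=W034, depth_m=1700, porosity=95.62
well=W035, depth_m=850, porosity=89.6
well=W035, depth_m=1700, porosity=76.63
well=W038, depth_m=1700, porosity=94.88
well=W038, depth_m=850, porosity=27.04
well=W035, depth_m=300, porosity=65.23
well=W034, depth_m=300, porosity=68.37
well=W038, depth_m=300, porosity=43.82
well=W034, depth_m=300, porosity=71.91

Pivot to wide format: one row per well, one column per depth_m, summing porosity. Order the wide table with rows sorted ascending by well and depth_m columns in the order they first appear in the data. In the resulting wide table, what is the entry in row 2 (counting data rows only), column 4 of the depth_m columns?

90.27

With rows sorted ascending by well, row 2 is well=W035. depth_m columns in first-appearance order: 1250, 850, 300, 1700; column 4 is 1700.
Long rows with well=W035, depth_m=1700: 13.64 + 76.63 = 90.27.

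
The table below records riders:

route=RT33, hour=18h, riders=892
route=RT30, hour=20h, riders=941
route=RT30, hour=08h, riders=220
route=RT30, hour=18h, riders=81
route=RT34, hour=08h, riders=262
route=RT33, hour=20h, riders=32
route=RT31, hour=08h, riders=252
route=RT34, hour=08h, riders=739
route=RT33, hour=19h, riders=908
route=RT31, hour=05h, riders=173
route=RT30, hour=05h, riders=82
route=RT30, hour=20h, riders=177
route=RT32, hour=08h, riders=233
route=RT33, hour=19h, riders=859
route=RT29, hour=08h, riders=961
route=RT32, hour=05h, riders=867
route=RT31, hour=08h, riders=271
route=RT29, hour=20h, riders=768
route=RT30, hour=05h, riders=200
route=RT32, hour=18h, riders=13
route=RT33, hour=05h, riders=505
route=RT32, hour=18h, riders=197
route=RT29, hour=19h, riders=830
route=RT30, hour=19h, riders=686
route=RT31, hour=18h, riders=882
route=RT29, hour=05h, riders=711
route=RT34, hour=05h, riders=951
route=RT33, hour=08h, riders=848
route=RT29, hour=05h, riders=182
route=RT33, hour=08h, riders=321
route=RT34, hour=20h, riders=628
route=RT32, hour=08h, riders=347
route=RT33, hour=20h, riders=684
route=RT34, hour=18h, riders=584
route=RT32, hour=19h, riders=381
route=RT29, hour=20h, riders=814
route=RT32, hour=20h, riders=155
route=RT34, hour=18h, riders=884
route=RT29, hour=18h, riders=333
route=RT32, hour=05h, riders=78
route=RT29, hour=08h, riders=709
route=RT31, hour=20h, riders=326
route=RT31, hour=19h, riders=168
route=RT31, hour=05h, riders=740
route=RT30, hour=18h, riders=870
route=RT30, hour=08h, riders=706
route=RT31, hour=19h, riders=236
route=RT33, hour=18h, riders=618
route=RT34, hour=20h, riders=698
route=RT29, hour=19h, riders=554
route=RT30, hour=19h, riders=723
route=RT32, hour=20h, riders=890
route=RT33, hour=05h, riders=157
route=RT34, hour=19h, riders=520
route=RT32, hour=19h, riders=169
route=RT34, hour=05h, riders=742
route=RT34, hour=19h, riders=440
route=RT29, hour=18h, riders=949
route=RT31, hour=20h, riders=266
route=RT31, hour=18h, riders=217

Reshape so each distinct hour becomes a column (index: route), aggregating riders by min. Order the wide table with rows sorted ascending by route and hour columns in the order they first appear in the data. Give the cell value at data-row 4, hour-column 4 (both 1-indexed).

169

With rows sorted ascending by route, row 4 is route=RT32. hour columns in first-appearance order: 18h, 20h, 08h, 19h, 05h; column 4 is 19h.
Long rows with route=RT32, hour=19h: min(381, 169) = 169.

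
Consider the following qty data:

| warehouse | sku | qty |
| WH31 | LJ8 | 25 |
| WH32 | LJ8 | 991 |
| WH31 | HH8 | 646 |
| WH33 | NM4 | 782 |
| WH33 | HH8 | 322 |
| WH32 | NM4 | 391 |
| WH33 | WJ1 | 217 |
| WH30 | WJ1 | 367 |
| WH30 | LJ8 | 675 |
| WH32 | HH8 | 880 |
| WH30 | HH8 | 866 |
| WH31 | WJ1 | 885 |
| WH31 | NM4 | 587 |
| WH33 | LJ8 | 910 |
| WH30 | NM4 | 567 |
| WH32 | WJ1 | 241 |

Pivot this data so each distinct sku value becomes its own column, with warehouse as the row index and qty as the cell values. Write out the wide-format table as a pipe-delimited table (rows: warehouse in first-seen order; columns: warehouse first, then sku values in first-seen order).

Columns: warehouse plus the 4 distinct sku values (LJ8, HH8, NM4, WJ1).
For example, row WH31 column LJ8 takes qty=25 from the long row (WH31, LJ8).

| warehouse | LJ8 | HH8 | NM4 | WJ1 |
| WH31 | 25 | 646 | 587 | 885 |
| WH32 | 991 | 880 | 391 | 241 |
| WH33 | 910 | 322 | 782 | 217 |
| WH30 | 675 | 866 | 567 | 367 |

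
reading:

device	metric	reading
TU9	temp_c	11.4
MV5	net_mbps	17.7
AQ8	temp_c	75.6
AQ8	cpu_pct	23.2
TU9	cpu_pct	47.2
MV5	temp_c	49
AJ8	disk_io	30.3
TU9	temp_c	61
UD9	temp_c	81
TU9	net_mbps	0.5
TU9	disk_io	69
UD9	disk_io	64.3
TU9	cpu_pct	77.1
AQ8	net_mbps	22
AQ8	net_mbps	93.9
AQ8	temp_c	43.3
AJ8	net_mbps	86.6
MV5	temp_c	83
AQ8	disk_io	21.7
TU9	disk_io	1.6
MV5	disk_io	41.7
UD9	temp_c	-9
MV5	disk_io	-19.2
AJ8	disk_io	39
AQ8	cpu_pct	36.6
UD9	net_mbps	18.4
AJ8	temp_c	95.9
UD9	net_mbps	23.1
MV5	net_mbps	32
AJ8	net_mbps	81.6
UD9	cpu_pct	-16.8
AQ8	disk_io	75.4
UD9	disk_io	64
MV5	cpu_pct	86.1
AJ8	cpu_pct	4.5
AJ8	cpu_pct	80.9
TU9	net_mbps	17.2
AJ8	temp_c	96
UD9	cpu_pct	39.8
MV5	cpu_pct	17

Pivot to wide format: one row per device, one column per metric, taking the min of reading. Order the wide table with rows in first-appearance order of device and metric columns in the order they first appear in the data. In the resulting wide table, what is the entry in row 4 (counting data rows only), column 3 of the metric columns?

With rows in first-appearance order of device, row 4 is device=AJ8. metric columns in first-appearance order: temp_c, net_mbps, cpu_pct, disk_io; column 3 is cpu_pct.
Long rows with device=AJ8, metric=cpu_pct: min(4.5, 80.9) = 4.5.

4.5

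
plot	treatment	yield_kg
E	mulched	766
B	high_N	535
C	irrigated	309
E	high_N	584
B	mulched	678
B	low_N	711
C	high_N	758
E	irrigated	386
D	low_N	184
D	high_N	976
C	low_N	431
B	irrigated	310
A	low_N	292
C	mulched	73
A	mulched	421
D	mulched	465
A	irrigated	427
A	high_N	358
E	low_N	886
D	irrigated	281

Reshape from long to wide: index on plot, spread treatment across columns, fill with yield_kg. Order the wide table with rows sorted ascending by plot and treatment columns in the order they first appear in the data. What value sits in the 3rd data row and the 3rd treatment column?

309

With rows sorted ascending by plot, row 3 is plot=C. treatment columns in first-appearance order: mulched, high_N, irrigated, low_N; column 3 is irrigated.
Long rows with plot=C, treatment=irrigated: yield_kg = 309.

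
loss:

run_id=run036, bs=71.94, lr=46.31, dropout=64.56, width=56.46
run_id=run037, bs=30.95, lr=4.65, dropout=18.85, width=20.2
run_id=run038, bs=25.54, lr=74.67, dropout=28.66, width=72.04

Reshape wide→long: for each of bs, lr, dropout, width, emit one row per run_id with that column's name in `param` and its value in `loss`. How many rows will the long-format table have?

12

3 run_id values × 4 melted columns = 12 rows.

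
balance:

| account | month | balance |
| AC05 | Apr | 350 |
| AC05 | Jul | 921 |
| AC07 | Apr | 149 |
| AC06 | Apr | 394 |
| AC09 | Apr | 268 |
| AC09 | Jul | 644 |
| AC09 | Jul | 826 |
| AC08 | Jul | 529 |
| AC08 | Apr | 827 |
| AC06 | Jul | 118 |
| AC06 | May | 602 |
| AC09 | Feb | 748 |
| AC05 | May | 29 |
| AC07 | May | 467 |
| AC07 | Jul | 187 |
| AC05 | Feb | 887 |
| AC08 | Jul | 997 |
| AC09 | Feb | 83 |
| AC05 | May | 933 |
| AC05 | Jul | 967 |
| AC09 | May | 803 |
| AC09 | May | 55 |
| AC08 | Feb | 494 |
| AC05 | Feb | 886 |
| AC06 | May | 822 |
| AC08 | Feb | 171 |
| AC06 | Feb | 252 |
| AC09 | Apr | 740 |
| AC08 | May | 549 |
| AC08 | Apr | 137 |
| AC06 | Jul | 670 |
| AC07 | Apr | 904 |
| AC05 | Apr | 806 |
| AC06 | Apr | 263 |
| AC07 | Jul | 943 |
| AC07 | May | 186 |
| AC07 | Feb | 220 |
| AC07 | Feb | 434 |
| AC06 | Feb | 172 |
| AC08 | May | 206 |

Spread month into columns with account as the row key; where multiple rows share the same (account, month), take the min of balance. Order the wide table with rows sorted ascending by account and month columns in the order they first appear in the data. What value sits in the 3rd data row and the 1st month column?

149

With rows sorted ascending by account, row 3 is account=AC07. month columns in first-appearance order: Apr, Jul, May, Feb; column 1 is Apr.
Long rows with account=AC07, month=Apr: min(149, 904) = 149.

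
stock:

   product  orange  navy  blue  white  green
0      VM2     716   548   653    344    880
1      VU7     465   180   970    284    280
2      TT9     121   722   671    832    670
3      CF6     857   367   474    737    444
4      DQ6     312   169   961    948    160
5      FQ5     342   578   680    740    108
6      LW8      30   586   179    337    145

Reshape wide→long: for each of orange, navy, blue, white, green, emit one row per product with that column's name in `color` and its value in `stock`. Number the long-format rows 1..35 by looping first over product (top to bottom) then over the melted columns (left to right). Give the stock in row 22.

169

35 rows total (7 × 5). Row 22: index ⌊(22-1)/5⌋ = 4 into product → DQ6; (22-1) mod 5 = 1 into the melted columns → navy.
So row 22 is (DQ6, navy, 169); stock = 169.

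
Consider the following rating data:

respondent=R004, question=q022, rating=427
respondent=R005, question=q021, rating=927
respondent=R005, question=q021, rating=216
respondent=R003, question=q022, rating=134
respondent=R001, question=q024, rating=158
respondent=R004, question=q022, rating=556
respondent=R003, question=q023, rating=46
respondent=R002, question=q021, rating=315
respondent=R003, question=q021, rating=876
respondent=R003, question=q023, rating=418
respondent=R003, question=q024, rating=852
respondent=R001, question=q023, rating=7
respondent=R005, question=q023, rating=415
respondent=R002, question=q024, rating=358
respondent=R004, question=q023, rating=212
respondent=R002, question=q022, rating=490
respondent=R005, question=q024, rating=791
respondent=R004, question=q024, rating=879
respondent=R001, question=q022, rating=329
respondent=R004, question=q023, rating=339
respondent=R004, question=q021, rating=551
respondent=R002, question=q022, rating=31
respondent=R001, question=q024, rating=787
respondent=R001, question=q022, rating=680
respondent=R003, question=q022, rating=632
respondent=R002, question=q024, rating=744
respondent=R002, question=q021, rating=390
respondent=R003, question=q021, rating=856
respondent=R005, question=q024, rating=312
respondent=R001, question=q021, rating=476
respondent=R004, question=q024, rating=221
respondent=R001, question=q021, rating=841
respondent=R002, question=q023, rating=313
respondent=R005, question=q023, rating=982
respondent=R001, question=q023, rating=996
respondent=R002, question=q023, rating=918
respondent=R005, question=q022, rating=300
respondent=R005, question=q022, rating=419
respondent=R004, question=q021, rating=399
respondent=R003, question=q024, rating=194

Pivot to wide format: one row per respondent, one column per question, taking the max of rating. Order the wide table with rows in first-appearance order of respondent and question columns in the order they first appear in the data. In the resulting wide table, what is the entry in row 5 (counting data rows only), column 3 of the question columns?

744

With rows in first-appearance order of respondent, row 5 is respondent=R002. question columns in first-appearance order: q022, q021, q024, q023; column 3 is q024.
Long rows with respondent=R002, question=q024: max(358, 744) = 744.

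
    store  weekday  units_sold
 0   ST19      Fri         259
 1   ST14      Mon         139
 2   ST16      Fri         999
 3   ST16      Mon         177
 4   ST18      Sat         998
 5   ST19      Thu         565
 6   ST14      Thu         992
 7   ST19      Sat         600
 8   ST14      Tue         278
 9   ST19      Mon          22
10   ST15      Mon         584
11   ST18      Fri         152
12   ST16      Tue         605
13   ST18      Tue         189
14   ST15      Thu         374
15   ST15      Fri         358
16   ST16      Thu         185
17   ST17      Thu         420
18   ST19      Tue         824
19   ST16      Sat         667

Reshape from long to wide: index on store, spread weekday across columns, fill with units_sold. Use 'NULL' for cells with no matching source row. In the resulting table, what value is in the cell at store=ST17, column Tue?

No long-format row has store=ST17 and weekday=Tue, so the cell is NULL.

NULL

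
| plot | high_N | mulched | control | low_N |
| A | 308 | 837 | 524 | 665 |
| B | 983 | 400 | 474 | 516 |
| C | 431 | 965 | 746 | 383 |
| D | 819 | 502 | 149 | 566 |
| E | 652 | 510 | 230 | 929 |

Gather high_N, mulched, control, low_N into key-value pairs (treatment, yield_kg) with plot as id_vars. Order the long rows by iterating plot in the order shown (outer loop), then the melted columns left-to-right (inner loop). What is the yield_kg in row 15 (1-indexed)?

20 rows total (5 × 4). Row 15: index ⌊(15-1)/4⌋ = 3 into plot → D; (15-1) mod 4 = 2 into the melted columns → control.
So row 15 is (D, control, 149); yield_kg = 149.

149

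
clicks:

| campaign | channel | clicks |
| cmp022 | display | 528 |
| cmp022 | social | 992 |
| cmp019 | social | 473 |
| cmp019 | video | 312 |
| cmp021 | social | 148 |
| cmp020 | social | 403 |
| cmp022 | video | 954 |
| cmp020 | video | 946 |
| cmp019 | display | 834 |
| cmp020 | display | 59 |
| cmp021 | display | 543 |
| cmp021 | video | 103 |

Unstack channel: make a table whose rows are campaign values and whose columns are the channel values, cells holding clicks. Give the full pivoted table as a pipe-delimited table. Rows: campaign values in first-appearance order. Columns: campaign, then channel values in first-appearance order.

Columns: campaign plus the 3 distinct channel values (display, social, video).
For example, row cmp022 column display takes clicks=528 from the long row (cmp022, display).

| campaign | display | social | video |
| cmp022 | 528 | 992 | 954 |
| cmp019 | 834 | 473 | 312 |
| cmp021 | 543 | 148 | 103 |
| cmp020 | 59 | 403 | 946 |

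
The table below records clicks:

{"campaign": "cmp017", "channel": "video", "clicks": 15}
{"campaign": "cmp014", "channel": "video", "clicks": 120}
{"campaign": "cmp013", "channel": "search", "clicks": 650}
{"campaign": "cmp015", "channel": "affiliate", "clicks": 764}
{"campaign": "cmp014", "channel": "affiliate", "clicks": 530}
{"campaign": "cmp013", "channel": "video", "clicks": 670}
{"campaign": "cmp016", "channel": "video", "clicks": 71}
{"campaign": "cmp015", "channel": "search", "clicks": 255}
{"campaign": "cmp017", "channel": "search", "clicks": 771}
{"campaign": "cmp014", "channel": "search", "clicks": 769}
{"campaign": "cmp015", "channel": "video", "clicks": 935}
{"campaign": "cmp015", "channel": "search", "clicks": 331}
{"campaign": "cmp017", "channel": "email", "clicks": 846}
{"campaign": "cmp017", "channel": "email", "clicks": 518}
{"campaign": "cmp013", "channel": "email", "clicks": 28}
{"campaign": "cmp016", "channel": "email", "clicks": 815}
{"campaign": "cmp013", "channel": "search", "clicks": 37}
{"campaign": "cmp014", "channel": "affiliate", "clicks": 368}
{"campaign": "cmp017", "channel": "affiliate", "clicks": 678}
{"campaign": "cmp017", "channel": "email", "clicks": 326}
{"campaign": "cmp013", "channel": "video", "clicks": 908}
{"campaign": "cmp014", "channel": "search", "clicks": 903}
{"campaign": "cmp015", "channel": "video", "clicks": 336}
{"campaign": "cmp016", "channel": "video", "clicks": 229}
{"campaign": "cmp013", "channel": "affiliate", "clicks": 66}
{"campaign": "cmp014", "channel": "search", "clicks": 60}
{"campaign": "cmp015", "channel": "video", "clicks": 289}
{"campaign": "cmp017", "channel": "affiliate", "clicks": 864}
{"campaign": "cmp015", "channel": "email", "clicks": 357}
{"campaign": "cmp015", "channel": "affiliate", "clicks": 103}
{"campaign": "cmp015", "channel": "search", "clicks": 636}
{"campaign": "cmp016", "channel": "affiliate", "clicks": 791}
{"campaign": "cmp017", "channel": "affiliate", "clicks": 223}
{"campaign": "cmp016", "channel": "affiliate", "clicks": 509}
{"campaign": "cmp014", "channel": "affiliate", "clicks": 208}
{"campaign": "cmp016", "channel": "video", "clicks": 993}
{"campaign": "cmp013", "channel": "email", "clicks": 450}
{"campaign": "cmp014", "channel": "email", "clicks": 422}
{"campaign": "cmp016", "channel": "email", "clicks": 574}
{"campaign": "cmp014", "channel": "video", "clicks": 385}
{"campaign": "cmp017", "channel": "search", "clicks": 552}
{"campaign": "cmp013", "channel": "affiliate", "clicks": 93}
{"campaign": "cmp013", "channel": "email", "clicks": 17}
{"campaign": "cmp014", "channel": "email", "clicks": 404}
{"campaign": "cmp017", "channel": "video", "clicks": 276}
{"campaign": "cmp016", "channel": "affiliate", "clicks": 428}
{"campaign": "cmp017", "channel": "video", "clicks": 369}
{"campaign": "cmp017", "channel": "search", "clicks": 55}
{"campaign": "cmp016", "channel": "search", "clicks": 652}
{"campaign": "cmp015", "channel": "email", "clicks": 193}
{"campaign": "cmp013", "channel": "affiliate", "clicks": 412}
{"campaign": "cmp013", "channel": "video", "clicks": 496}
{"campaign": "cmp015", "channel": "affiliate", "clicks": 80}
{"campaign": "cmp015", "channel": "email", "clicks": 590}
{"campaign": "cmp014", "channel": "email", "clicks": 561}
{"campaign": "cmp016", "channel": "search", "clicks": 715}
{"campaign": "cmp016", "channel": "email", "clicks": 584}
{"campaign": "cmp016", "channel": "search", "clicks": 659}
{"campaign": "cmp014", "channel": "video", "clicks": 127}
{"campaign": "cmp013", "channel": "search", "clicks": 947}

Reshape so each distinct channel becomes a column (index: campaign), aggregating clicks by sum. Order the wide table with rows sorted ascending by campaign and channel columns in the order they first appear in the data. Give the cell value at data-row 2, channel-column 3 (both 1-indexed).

With rows sorted ascending by campaign, row 2 is campaign=cmp014. channel columns in first-appearance order: video, search, affiliate, email; column 3 is affiliate.
Long rows with campaign=cmp014, channel=affiliate: 530 + 368 + 208 = 1106.

1106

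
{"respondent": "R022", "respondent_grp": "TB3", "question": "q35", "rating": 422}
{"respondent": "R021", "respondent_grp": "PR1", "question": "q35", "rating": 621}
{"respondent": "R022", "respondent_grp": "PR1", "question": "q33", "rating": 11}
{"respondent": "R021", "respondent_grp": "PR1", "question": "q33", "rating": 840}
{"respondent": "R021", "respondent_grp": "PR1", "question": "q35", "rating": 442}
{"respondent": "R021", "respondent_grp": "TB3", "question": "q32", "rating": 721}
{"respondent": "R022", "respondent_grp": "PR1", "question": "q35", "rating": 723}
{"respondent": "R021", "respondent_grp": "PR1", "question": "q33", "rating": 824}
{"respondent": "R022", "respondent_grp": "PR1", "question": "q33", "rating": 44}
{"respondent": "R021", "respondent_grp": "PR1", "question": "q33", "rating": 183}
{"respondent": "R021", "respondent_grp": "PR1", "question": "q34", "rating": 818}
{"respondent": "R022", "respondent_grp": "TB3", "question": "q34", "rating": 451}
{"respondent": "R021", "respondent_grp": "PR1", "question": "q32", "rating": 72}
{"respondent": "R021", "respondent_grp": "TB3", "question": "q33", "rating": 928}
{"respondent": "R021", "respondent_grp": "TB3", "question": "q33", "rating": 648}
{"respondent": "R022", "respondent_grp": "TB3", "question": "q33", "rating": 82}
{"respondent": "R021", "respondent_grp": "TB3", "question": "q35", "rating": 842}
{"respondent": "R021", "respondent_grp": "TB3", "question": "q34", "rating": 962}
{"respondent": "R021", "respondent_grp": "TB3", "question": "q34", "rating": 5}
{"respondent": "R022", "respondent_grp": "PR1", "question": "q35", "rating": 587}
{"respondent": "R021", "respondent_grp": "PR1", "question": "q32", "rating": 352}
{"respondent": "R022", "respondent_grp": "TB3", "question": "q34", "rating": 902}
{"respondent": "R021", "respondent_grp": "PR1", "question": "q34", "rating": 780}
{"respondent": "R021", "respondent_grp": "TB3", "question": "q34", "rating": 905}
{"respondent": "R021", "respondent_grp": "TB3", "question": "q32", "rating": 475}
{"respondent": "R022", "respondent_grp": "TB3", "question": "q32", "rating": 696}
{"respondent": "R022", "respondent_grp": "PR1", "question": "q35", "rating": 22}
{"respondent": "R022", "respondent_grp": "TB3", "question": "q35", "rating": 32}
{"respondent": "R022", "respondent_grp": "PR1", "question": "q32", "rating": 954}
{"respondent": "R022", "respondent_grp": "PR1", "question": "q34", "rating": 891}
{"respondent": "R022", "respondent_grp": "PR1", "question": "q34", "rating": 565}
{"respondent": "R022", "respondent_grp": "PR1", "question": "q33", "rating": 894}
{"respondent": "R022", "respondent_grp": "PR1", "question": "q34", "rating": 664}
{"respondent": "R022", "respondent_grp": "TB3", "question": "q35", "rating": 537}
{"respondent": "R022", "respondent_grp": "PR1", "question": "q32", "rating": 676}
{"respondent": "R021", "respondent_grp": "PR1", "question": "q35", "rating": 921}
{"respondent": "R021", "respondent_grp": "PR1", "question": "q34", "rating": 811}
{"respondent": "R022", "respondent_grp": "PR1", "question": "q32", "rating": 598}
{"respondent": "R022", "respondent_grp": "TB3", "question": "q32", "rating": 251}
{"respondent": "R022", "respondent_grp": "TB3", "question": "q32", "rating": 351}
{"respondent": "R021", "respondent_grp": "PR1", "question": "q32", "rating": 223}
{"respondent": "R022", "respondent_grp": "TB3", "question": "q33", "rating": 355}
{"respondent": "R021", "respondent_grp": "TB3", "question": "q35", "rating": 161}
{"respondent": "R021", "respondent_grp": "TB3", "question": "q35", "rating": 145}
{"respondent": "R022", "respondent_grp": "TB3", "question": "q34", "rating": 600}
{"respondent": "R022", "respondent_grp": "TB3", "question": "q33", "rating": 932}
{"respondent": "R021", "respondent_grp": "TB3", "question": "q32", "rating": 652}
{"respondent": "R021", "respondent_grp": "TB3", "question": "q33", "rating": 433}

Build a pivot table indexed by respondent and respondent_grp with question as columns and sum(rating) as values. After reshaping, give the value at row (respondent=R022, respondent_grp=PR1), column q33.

Rows with respondent=R022, respondent_grp=PR1 and question=q33: rating values are 11, 44, 894.
11 + 44 + 894 = 949.

949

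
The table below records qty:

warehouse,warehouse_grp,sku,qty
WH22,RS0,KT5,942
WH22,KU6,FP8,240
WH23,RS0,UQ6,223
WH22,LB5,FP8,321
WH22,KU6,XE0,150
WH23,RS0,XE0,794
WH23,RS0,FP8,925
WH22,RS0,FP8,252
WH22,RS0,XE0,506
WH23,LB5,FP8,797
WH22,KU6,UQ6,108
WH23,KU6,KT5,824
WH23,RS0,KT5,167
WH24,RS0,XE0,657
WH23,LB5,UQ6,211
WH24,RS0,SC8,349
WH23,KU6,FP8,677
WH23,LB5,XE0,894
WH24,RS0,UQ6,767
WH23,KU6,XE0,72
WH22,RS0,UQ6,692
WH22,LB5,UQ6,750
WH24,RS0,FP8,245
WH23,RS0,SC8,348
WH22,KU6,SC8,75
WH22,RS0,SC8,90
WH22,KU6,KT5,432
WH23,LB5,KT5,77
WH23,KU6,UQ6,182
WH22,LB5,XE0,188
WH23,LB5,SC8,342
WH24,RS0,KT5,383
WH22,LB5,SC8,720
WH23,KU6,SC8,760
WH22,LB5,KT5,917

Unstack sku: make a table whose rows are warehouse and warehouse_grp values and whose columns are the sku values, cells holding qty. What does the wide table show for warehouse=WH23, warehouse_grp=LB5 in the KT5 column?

77

Wide layout: rows indexed by warehouse and warehouse_grp, columns are the 5 distinct sku values (KT5, FP8, UQ6, XE0, SC8).
Cell (warehouse=WH23, warehouse_grp=LB5, sku=KT5) draws from the long row where warehouse=WH23, warehouse_grp=LB5 and sku=KT5, which has qty=77.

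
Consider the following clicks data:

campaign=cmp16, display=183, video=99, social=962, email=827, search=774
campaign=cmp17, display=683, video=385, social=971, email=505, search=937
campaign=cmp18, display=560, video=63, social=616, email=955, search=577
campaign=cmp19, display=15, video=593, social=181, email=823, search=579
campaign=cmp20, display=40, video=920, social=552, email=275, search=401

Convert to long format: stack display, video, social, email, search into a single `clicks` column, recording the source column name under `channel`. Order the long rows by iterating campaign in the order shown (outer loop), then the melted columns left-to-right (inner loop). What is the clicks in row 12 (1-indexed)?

25 rows total (5 × 5). Row 12: index ⌊(12-1)/5⌋ = 2 into campaign → cmp18; (12-1) mod 5 = 1 into the melted columns → video.
So row 12 is (cmp18, video, 63); clicks = 63.

63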